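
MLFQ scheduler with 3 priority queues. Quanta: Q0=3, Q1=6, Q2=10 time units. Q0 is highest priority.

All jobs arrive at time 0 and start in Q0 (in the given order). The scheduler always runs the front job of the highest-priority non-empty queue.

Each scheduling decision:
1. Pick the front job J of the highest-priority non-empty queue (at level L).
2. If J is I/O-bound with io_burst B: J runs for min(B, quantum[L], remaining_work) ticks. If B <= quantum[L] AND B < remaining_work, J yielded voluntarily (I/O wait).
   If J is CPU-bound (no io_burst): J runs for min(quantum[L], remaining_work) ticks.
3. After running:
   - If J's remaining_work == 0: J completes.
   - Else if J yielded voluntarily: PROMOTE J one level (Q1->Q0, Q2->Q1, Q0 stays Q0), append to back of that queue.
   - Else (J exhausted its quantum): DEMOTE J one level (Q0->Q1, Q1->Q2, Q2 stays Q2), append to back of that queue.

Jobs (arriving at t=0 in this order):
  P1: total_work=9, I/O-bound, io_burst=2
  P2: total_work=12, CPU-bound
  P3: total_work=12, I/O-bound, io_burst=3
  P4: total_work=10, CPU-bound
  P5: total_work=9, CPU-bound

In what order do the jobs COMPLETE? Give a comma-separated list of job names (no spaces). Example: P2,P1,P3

Answer: P3,P1,P5,P2,P4

Derivation:
t=0-2: P1@Q0 runs 2, rem=7, I/O yield, promote→Q0. Q0=[P2,P3,P4,P5,P1] Q1=[] Q2=[]
t=2-5: P2@Q0 runs 3, rem=9, quantum used, demote→Q1. Q0=[P3,P4,P5,P1] Q1=[P2] Q2=[]
t=5-8: P3@Q0 runs 3, rem=9, I/O yield, promote→Q0. Q0=[P4,P5,P1,P3] Q1=[P2] Q2=[]
t=8-11: P4@Q0 runs 3, rem=7, quantum used, demote→Q1. Q0=[P5,P1,P3] Q1=[P2,P4] Q2=[]
t=11-14: P5@Q0 runs 3, rem=6, quantum used, demote→Q1. Q0=[P1,P3] Q1=[P2,P4,P5] Q2=[]
t=14-16: P1@Q0 runs 2, rem=5, I/O yield, promote→Q0. Q0=[P3,P1] Q1=[P2,P4,P5] Q2=[]
t=16-19: P3@Q0 runs 3, rem=6, I/O yield, promote→Q0. Q0=[P1,P3] Q1=[P2,P4,P5] Q2=[]
t=19-21: P1@Q0 runs 2, rem=3, I/O yield, promote→Q0. Q0=[P3,P1] Q1=[P2,P4,P5] Q2=[]
t=21-24: P3@Q0 runs 3, rem=3, I/O yield, promote→Q0. Q0=[P1,P3] Q1=[P2,P4,P5] Q2=[]
t=24-26: P1@Q0 runs 2, rem=1, I/O yield, promote→Q0. Q0=[P3,P1] Q1=[P2,P4,P5] Q2=[]
t=26-29: P3@Q0 runs 3, rem=0, completes. Q0=[P1] Q1=[P2,P4,P5] Q2=[]
t=29-30: P1@Q0 runs 1, rem=0, completes. Q0=[] Q1=[P2,P4,P5] Q2=[]
t=30-36: P2@Q1 runs 6, rem=3, quantum used, demote→Q2. Q0=[] Q1=[P4,P5] Q2=[P2]
t=36-42: P4@Q1 runs 6, rem=1, quantum used, demote→Q2. Q0=[] Q1=[P5] Q2=[P2,P4]
t=42-48: P5@Q1 runs 6, rem=0, completes. Q0=[] Q1=[] Q2=[P2,P4]
t=48-51: P2@Q2 runs 3, rem=0, completes. Q0=[] Q1=[] Q2=[P4]
t=51-52: P4@Q2 runs 1, rem=0, completes. Q0=[] Q1=[] Q2=[]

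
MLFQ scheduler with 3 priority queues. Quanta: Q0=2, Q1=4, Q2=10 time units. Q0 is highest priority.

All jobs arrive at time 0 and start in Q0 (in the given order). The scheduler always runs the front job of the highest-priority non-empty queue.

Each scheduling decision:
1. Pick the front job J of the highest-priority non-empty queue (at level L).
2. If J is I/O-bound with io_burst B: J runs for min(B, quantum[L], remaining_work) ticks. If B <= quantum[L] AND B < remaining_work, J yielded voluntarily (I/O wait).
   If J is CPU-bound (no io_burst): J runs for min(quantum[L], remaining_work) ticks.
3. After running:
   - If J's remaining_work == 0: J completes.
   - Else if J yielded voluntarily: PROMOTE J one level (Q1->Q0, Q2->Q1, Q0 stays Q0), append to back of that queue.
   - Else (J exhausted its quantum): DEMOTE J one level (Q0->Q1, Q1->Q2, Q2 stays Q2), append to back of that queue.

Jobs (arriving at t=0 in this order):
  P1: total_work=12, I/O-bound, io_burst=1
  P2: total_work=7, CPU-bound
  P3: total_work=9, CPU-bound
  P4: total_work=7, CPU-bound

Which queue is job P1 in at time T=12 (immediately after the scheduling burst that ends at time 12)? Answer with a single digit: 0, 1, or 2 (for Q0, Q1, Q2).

t=0-1: P1@Q0 runs 1, rem=11, I/O yield, promote→Q0. Q0=[P2,P3,P4,P1] Q1=[] Q2=[]
t=1-3: P2@Q0 runs 2, rem=5, quantum used, demote→Q1. Q0=[P3,P4,P1] Q1=[P2] Q2=[]
t=3-5: P3@Q0 runs 2, rem=7, quantum used, demote→Q1. Q0=[P4,P1] Q1=[P2,P3] Q2=[]
t=5-7: P4@Q0 runs 2, rem=5, quantum used, demote→Q1. Q0=[P1] Q1=[P2,P3,P4] Q2=[]
t=7-8: P1@Q0 runs 1, rem=10, I/O yield, promote→Q0. Q0=[P1] Q1=[P2,P3,P4] Q2=[]
t=8-9: P1@Q0 runs 1, rem=9, I/O yield, promote→Q0. Q0=[P1] Q1=[P2,P3,P4] Q2=[]
t=9-10: P1@Q0 runs 1, rem=8, I/O yield, promote→Q0. Q0=[P1] Q1=[P2,P3,P4] Q2=[]
t=10-11: P1@Q0 runs 1, rem=7, I/O yield, promote→Q0. Q0=[P1] Q1=[P2,P3,P4] Q2=[]
t=11-12: P1@Q0 runs 1, rem=6, I/O yield, promote→Q0. Q0=[P1] Q1=[P2,P3,P4] Q2=[]
t=12-13: P1@Q0 runs 1, rem=5, I/O yield, promote→Q0. Q0=[P1] Q1=[P2,P3,P4] Q2=[]
t=13-14: P1@Q0 runs 1, rem=4, I/O yield, promote→Q0. Q0=[P1] Q1=[P2,P3,P4] Q2=[]
t=14-15: P1@Q0 runs 1, rem=3, I/O yield, promote→Q0. Q0=[P1] Q1=[P2,P3,P4] Q2=[]
t=15-16: P1@Q0 runs 1, rem=2, I/O yield, promote→Q0. Q0=[P1] Q1=[P2,P3,P4] Q2=[]
t=16-17: P1@Q0 runs 1, rem=1, I/O yield, promote→Q0. Q0=[P1] Q1=[P2,P3,P4] Q2=[]
t=17-18: P1@Q0 runs 1, rem=0, completes. Q0=[] Q1=[P2,P3,P4] Q2=[]
t=18-22: P2@Q1 runs 4, rem=1, quantum used, demote→Q2. Q0=[] Q1=[P3,P4] Q2=[P2]
t=22-26: P3@Q1 runs 4, rem=3, quantum used, demote→Q2. Q0=[] Q1=[P4] Q2=[P2,P3]
t=26-30: P4@Q1 runs 4, rem=1, quantum used, demote→Q2. Q0=[] Q1=[] Q2=[P2,P3,P4]
t=30-31: P2@Q2 runs 1, rem=0, completes. Q0=[] Q1=[] Q2=[P3,P4]
t=31-34: P3@Q2 runs 3, rem=0, completes. Q0=[] Q1=[] Q2=[P4]
t=34-35: P4@Q2 runs 1, rem=0, completes. Q0=[] Q1=[] Q2=[]

Answer: 0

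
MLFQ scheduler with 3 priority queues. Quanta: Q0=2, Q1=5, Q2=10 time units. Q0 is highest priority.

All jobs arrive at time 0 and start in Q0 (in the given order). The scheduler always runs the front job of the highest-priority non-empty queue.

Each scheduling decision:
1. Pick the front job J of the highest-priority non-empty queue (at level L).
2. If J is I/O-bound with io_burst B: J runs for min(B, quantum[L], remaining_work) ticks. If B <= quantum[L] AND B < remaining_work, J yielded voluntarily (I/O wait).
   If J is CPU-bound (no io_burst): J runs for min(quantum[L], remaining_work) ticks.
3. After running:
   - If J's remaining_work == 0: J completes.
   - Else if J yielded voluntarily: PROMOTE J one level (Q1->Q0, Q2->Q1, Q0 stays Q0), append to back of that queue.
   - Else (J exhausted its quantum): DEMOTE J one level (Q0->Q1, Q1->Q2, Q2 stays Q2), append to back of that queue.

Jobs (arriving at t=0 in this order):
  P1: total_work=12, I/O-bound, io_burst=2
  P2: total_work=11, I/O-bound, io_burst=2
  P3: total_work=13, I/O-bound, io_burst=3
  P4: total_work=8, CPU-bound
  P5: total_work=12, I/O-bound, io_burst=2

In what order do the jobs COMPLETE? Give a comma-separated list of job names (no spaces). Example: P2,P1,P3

Answer: P1,P2,P5,P3,P4

Derivation:
t=0-2: P1@Q0 runs 2, rem=10, I/O yield, promote→Q0. Q0=[P2,P3,P4,P5,P1] Q1=[] Q2=[]
t=2-4: P2@Q0 runs 2, rem=9, I/O yield, promote→Q0. Q0=[P3,P4,P5,P1,P2] Q1=[] Q2=[]
t=4-6: P3@Q0 runs 2, rem=11, quantum used, demote→Q1. Q0=[P4,P5,P1,P2] Q1=[P3] Q2=[]
t=6-8: P4@Q0 runs 2, rem=6, quantum used, demote→Q1. Q0=[P5,P1,P2] Q1=[P3,P4] Q2=[]
t=8-10: P5@Q0 runs 2, rem=10, I/O yield, promote→Q0. Q0=[P1,P2,P5] Q1=[P3,P4] Q2=[]
t=10-12: P1@Q0 runs 2, rem=8, I/O yield, promote→Q0. Q0=[P2,P5,P1] Q1=[P3,P4] Q2=[]
t=12-14: P2@Q0 runs 2, rem=7, I/O yield, promote→Q0. Q0=[P5,P1,P2] Q1=[P3,P4] Q2=[]
t=14-16: P5@Q0 runs 2, rem=8, I/O yield, promote→Q0. Q0=[P1,P2,P5] Q1=[P3,P4] Q2=[]
t=16-18: P1@Q0 runs 2, rem=6, I/O yield, promote→Q0. Q0=[P2,P5,P1] Q1=[P3,P4] Q2=[]
t=18-20: P2@Q0 runs 2, rem=5, I/O yield, promote→Q0. Q0=[P5,P1,P2] Q1=[P3,P4] Q2=[]
t=20-22: P5@Q0 runs 2, rem=6, I/O yield, promote→Q0. Q0=[P1,P2,P5] Q1=[P3,P4] Q2=[]
t=22-24: P1@Q0 runs 2, rem=4, I/O yield, promote→Q0. Q0=[P2,P5,P1] Q1=[P3,P4] Q2=[]
t=24-26: P2@Q0 runs 2, rem=3, I/O yield, promote→Q0. Q0=[P5,P1,P2] Q1=[P3,P4] Q2=[]
t=26-28: P5@Q0 runs 2, rem=4, I/O yield, promote→Q0. Q0=[P1,P2,P5] Q1=[P3,P4] Q2=[]
t=28-30: P1@Q0 runs 2, rem=2, I/O yield, promote→Q0. Q0=[P2,P5,P1] Q1=[P3,P4] Q2=[]
t=30-32: P2@Q0 runs 2, rem=1, I/O yield, promote→Q0. Q0=[P5,P1,P2] Q1=[P3,P4] Q2=[]
t=32-34: P5@Q0 runs 2, rem=2, I/O yield, promote→Q0. Q0=[P1,P2,P5] Q1=[P3,P4] Q2=[]
t=34-36: P1@Q0 runs 2, rem=0, completes. Q0=[P2,P5] Q1=[P3,P4] Q2=[]
t=36-37: P2@Q0 runs 1, rem=0, completes. Q0=[P5] Q1=[P3,P4] Q2=[]
t=37-39: P5@Q0 runs 2, rem=0, completes. Q0=[] Q1=[P3,P4] Q2=[]
t=39-42: P3@Q1 runs 3, rem=8, I/O yield, promote→Q0. Q0=[P3] Q1=[P4] Q2=[]
t=42-44: P3@Q0 runs 2, rem=6, quantum used, demote→Q1. Q0=[] Q1=[P4,P3] Q2=[]
t=44-49: P4@Q1 runs 5, rem=1, quantum used, demote→Q2. Q0=[] Q1=[P3] Q2=[P4]
t=49-52: P3@Q1 runs 3, rem=3, I/O yield, promote→Q0. Q0=[P3] Q1=[] Q2=[P4]
t=52-54: P3@Q0 runs 2, rem=1, quantum used, demote→Q1. Q0=[] Q1=[P3] Q2=[P4]
t=54-55: P3@Q1 runs 1, rem=0, completes. Q0=[] Q1=[] Q2=[P4]
t=55-56: P4@Q2 runs 1, rem=0, completes. Q0=[] Q1=[] Q2=[]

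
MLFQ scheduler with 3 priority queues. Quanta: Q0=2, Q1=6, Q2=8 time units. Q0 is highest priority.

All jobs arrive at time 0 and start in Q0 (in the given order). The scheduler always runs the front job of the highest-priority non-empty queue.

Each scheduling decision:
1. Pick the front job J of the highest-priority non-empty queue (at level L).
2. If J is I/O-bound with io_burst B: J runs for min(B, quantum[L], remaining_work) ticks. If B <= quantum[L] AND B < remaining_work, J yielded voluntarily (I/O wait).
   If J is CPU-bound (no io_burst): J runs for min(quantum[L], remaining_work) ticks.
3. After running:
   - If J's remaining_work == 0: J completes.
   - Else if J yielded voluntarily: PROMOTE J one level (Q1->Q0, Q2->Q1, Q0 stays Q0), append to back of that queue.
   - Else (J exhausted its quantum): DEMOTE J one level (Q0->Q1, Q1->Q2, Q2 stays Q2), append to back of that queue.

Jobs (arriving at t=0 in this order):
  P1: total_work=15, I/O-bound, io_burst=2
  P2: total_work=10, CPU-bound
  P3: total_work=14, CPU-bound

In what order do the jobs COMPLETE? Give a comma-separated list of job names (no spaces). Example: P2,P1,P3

Answer: P1,P2,P3

Derivation:
t=0-2: P1@Q0 runs 2, rem=13, I/O yield, promote→Q0. Q0=[P2,P3,P1] Q1=[] Q2=[]
t=2-4: P2@Q0 runs 2, rem=8, quantum used, demote→Q1. Q0=[P3,P1] Q1=[P2] Q2=[]
t=4-6: P3@Q0 runs 2, rem=12, quantum used, demote→Q1. Q0=[P1] Q1=[P2,P3] Q2=[]
t=6-8: P1@Q0 runs 2, rem=11, I/O yield, promote→Q0. Q0=[P1] Q1=[P2,P3] Q2=[]
t=8-10: P1@Q0 runs 2, rem=9, I/O yield, promote→Q0. Q0=[P1] Q1=[P2,P3] Q2=[]
t=10-12: P1@Q0 runs 2, rem=7, I/O yield, promote→Q0. Q0=[P1] Q1=[P2,P3] Q2=[]
t=12-14: P1@Q0 runs 2, rem=5, I/O yield, promote→Q0. Q0=[P1] Q1=[P2,P3] Q2=[]
t=14-16: P1@Q0 runs 2, rem=3, I/O yield, promote→Q0. Q0=[P1] Q1=[P2,P3] Q2=[]
t=16-18: P1@Q0 runs 2, rem=1, I/O yield, promote→Q0. Q0=[P1] Q1=[P2,P3] Q2=[]
t=18-19: P1@Q0 runs 1, rem=0, completes. Q0=[] Q1=[P2,P3] Q2=[]
t=19-25: P2@Q1 runs 6, rem=2, quantum used, demote→Q2. Q0=[] Q1=[P3] Q2=[P2]
t=25-31: P3@Q1 runs 6, rem=6, quantum used, demote→Q2. Q0=[] Q1=[] Q2=[P2,P3]
t=31-33: P2@Q2 runs 2, rem=0, completes. Q0=[] Q1=[] Q2=[P3]
t=33-39: P3@Q2 runs 6, rem=0, completes. Q0=[] Q1=[] Q2=[]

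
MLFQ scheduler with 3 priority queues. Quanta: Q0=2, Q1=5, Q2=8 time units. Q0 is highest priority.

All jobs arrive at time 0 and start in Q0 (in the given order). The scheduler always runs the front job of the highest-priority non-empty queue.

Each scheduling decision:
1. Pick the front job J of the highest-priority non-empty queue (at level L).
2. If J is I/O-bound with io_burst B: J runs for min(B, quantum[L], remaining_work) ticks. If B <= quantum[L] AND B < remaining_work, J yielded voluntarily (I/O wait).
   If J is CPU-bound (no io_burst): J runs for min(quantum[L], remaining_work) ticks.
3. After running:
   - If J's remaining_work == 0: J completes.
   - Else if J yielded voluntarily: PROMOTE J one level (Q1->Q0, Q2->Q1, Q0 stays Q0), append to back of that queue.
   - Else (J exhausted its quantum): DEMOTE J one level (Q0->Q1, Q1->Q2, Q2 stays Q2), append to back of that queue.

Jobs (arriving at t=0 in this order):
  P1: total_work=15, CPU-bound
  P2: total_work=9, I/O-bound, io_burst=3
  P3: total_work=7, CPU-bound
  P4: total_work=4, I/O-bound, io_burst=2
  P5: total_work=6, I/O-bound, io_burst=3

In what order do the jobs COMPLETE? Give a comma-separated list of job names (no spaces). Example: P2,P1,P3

t=0-2: P1@Q0 runs 2, rem=13, quantum used, demote→Q1. Q0=[P2,P3,P4,P5] Q1=[P1] Q2=[]
t=2-4: P2@Q0 runs 2, rem=7, quantum used, demote→Q1. Q0=[P3,P4,P5] Q1=[P1,P2] Q2=[]
t=4-6: P3@Q0 runs 2, rem=5, quantum used, demote→Q1. Q0=[P4,P5] Q1=[P1,P2,P3] Q2=[]
t=6-8: P4@Q0 runs 2, rem=2, I/O yield, promote→Q0. Q0=[P5,P4] Q1=[P1,P2,P3] Q2=[]
t=8-10: P5@Q0 runs 2, rem=4, quantum used, demote→Q1. Q0=[P4] Q1=[P1,P2,P3,P5] Q2=[]
t=10-12: P4@Q0 runs 2, rem=0, completes. Q0=[] Q1=[P1,P2,P3,P5] Q2=[]
t=12-17: P1@Q1 runs 5, rem=8, quantum used, demote→Q2. Q0=[] Q1=[P2,P3,P5] Q2=[P1]
t=17-20: P2@Q1 runs 3, rem=4, I/O yield, promote→Q0. Q0=[P2] Q1=[P3,P5] Q2=[P1]
t=20-22: P2@Q0 runs 2, rem=2, quantum used, demote→Q1. Q0=[] Q1=[P3,P5,P2] Q2=[P1]
t=22-27: P3@Q1 runs 5, rem=0, completes. Q0=[] Q1=[P5,P2] Q2=[P1]
t=27-30: P5@Q1 runs 3, rem=1, I/O yield, promote→Q0. Q0=[P5] Q1=[P2] Q2=[P1]
t=30-31: P5@Q0 runs 1, rem=0, completes. Q0=[] Q1=[P2] Q2=[P1]
t=31-33: P2@Q1 runs 2, rem=0, completes. Q0=[] Q1=[] Q2=[P1]
t=33-41: P1@Q2 runs 8, rem=0, completes. Q0=[] Q1=[] Q2=[]

Answer: P4,P3,P5,P2,P1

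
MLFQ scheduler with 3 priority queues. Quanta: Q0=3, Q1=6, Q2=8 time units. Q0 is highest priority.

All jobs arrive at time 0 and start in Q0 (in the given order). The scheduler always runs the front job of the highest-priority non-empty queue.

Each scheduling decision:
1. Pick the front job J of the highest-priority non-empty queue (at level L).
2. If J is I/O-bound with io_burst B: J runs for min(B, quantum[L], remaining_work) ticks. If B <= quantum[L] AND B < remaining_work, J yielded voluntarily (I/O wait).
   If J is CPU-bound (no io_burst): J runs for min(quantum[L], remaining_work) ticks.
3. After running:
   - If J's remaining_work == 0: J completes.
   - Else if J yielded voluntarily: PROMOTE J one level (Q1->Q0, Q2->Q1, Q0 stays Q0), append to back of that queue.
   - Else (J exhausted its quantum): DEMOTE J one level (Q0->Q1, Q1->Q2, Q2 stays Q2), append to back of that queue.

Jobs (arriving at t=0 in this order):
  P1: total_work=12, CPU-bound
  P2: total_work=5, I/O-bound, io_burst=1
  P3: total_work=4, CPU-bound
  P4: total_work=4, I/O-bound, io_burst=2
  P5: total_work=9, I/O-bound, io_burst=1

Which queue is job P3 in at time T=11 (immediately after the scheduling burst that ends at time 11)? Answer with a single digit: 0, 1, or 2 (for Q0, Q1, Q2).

t=0-3: P1@Q0 runs 3, rem=9, quantum used, demote→Q1. Q0=[P2,P3,P4,P5] Q1=[P1] Q2=[]
t=3-4: P2@Q0 runs 1, rem=4, I/O yield, promote→Q0. Q0=[P3,P4,P5,P2] Q1=[P1] Q2=[]
t=4-7: P3@Q0 runs 3, rem=1, quantum used, demote→Q1. Q0=[P4,P5,P2] Q1=[P1,P3] Q2=[]
t=7-9: P4@Q0 runs 2, rem=2, I/O yield, promote→Q0. Q0=[P5,P2,P4] Q1=[P1,P3] Q2=[]
t=9-10: P5@Q0 runs 1, rem=8, I/O yield, promote→Q0. Q0=[P2,P4,P5] Q1=[P1,P3] Q2=[]
t=10-11: P2@Q0 runs 1, rem=3, I/O yield, promote→Q0. Q0=[P4,P5,P2] Q1=[P1,P3] Q2=[]
t=11-13: P4@Q0 runs 2, rem=0, completes. Q0=[P5,P2] Q1=[P1,P3] Q2=[]
t=13-14: P5@Q0 runs 1, rem=7, I/O yield, promote→Q0. Q0=[P2,P5] Q1=[P1,P3] Q2=[]
t=14-15: P2@Q0 runs 1, rem=2, I/O yield, promote→Q0. Q0=[P5,P2] Q1=[P1,P3] Q2=[]
t=15-16: P5@Q0 runs 1, rem=6, I/O yield, promote→Q0. Q0=[P2,P5] Q1=[P1,P3] Q2=[]
t=16-17: P2@Q0 runs 1, rem=1, I/O yield, promote→Q0. Q0=[P5,P2] Q1=[P1,P3] Q2=[]
t=17-18: P5@Q0 runs 1, rem=5, I/O yield, promote→Q0. Q0=[P2,P5] Q1=[P1,P3] Q2=[]
t=18-19: P2@Q0 runs 1, rem=0, completes. Q0=[P5] Q1=[P1,P3] Q2=[]
t=19-20: P5@Q0 runs 1, rem=4, I/O yield, promote→Q0. Q0=[P5] Q1=[P1,P3] Q2=[]
t=20-21: P5@Q0 runs 1, rem=3, I/O yield, promote→Q0. Q0=[P5] Q1=[P1,P3] Q2=[]
t=21-22: P5@Q0 runs 1, rem=2, I/O yield, promote→Q0. Q0=[P5] Q1=[P1,P3] Q2=[]
t=22-23: P5@Q0 runs 1, rem=1, I/O yield, promote→Q0. Q0=[P5] Q1=[P1,P3] Q2=[]
t=23-24: P5@Q0 runs 1, rem=0, completes. Q0=[] Q1=[P1,P3] Q2=[]
t=24-30: P1@Q1 runs 6, rem=3, quantum used, demote→Q2. Q0=[] Q1=[P3] Q2=[P1]
t=30-31: P3@Q1 runs 1, rem=0, completes. Q0=[] Q1=[] Q2=[P1]
t=31-34: P1@Q2 runs 3, rem=0, completes. Q0=[] Q1=[] Q2=[]

Answer: 1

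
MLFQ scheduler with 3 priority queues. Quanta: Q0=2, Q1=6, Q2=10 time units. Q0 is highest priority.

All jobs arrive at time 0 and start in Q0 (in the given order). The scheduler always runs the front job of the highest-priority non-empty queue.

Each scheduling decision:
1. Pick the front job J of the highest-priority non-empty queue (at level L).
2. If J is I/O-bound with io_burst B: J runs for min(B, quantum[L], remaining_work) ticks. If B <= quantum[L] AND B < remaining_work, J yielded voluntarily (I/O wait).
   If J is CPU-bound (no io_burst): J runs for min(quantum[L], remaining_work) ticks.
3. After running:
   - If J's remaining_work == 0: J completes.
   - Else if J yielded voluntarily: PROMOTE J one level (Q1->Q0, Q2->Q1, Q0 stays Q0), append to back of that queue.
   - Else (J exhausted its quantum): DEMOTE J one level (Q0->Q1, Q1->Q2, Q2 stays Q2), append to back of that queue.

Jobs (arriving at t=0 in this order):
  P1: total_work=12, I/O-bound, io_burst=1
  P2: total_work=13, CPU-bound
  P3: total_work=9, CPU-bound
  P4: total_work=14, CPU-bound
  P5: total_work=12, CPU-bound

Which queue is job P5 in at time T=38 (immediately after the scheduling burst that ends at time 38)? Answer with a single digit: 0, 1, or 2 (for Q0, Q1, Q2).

t=0-1: P1@Q0 runs 1, rem=11, I/O yield, promote→Q0. Q0=[P2,P3,P4,P5,P1] Q1=[] Q2=[]
t=1-3: P2@Q0 runs 2, rem=11, quantum used, demote→Q1. Q0=[P3,P4,P5,P1] Q1=[P2] Q2=[]
t=3-5: P3@Q0 runs 2, rem=7, quantum used, demote→Q1. Q0=[P4,P5,P1] Q1=[P2,P3] Q2=[]
t=5-7: P4@Q0 runs 2, rem=12, quantum used, demote→Q1. Q0=[P5,P1] Q1=[P2,P3,P4] Q2=[]
t=7-9: P5@Q0 runs 2, rem=10, quantum used, demote→Q1. Q0=[P1] Q1=[P2,P3,P4,P5] Q2=[]
t=9-10: P1@Q0 runs 1, rem=10, I/O yield, promote→Q0. Q0=[P1] Q1=[P2,P3,P4,P5] Q2=[]
t=10-11: P1@Q0 runs 1, rem=9, I/O yield, promote→Q0. Q0=[P1] Q1=[P2,P3,P4,P5] Q2=[]
t=11-12: P1@Q0 runs 1, rem=8, I/O yield, promote→Q0. Q0=[P1] Q1=[P2,P3,P4,P5] Q2=[]
t=12-13: P1@Q0 runs 1, rem=7, I/O yield, promote→Q0. Q0=[P1] Q1=[P2,P3,P4,P5] Q2=[]
t=13-14: P1@Q0 runs 1, rem=6, I/O yield, promote→Q0. Q0=[P1] Q1=[P2,P3,P4,P5] Q2=[]
t=14-15: P1@Q0 runs 1, rem=5, I/O yield, promote→Q0. Q0=[P1] Q1=[P2,P3,P4,P5] Q2=[]
t=15-16: P1@Q0 runs 1, rem=4, I/O yield, promote→Q0. Q0=[P1] Q1=[P2,P3,P4,P5] Q2=[]
t=16-17: P1@Q0 runs 1, rem=3, I/O yield, promote→Q0. Q0=[P1] Q1=[P2,P3,P4,P5] Q2=[]
t=17-18: P1@Q0 runs 1, rem=2, I/O yield, promote→Q0. Q0=[P1] Q1=[P2,P3,P4,P5] Q2=[]
t=18-19: P1@Q0 runs 1, rem=1, I/O yield, promote→Q0. Q0=[P1] Q1=[P2,P3,P4,P5] Q2=[]
t=19-20: P1@Q0 runs 1, rem=0, completes. Q0=[] Q1=[P2,P3,P4,P5] Q2=[]
t=20-26: P2@Q1 runs 6, rem=5, quantum used, demote→Q2. Q0=[] Q1=[P3,P4,P5] Q2=[P2]
t=26-32: P3@Q1 runs 6, rem=1, quantum used, demote→Q2. Q0=[] Q1=[P4,P5] Q2=[P2,P3]
t=32-38: P4@Q1 runs 6, rem=6, quantum used, demote→Q2. Q0=[] Q1=[P5] Q2=[P2,P3,P4]
t=38-44: P5@Q1 runs 6, rem=4, quantum used, demote→Q2. Q0=[] Q1=[] Q2=[P2,P3,P4,P5]
t=44-49: P2@Q2 runs 5, rem=0, completes. Q0=[] Q1=[] Q2=[P3,P4,P5]
t=49-50: P3@Q2 runs 1, rem=0, completes. Q0=[] Q1=[] Q2=[P4,P5]
t=50-56: P4@Q2 runs 6, rem=0, completes. Q0=[] Q1=[] Q2=[P5]
t=56-60: P5@Q2 runs 4, rem=0, completes. Q0=[] Q1=[] Q2=[]

Answer: 1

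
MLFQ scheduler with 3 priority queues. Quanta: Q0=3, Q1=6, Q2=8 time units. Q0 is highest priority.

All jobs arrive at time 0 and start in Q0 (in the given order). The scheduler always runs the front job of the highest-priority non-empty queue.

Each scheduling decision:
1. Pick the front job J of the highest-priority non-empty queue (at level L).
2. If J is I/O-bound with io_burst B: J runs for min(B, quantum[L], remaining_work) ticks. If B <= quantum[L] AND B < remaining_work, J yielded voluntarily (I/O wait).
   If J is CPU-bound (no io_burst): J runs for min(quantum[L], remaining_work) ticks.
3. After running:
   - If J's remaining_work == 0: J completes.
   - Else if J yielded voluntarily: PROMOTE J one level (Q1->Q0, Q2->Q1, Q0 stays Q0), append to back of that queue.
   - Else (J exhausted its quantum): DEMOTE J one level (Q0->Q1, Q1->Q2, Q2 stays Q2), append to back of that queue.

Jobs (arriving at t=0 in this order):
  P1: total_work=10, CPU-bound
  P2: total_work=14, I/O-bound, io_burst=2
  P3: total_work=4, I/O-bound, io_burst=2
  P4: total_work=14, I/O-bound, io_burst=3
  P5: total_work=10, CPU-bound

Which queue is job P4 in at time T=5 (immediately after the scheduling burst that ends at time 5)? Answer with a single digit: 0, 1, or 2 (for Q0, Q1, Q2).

Answer: 0

Derivation:
t=0-3: P1@Q0 runs 3, rem=7, quantum used, demote→Q1. Q0=[P2,P3,P4,P5] Q1=[P1] Q2=[]
t=3-5: P2@Q0 runs 2, rem=12, I/O yield, promote→Q0. Q0=[P3,P4,P5,P2] Q1=[P1] Q2=[]
t=5-7: P3@Q0 runs 2, rem=2, I/O yield, promote→Q0. Q0=[P4,P5,P2,P3] Q1=[P1] Q2=[]
t=7-10: P4@Q0 runs 3, rem=11, I/O yield, promote→Q0. Q0=[P5,P2,P3,P4] Q1=[P1] Q2=[]
t=10-13: P5@Q0 runs 3, rem=7, quantum used, demote→Q1. Q0=[P2,P3,P4] Q1=[P1,P5] Q2=[]
t=13-15: P2@Q0 runs 2, rem=10, I/O yield, promote→Q0. Q0=[P3,P4,P2] Q1=[P1,P5] Q2=[]
t=15-17: P3@Q0 runs 2, rem=0, completes. Q0=[P4,P2] Q1=[P1,P5] Q2=[]
t=17-20: P4@Q0 runs 3, rem=8, I/O yield, promote→Q0. Q0=[P2,P4] Q1=[P1,P5] Q2=[]
t=20-22: P2@Q0 runs 2, rem=8, I/O yield, promote→Q0. Q0=[P4,P2] Q1=[P1,P5] Q2=[]
t=22-25: P4@Q0 runs 3, rem=5, I/O yield, promote→Q0. Q0=[P2,P4] Q1=[P1,P5] Q2=[]
t=25-27: P2@Q0 runs 2, rem=6, I/O yield, promote→Q0. Q0=[P4,P2] Q1=[P1,P5] Q2=[]
t=27-30: P4@Q0 runs 3, rem=2, I/O yield, promote→Q0. Q0=[P2,P4] Q1=[P1,P5] Q2=[]
t=30-32: P2@Q0 runs 2, rem=4, I/O yield, promote→Q0. Q0=[P4,P2] Q1=[P1,P5] Q2=[]
t=32-34: P4@Q0 runs 2, rem=0, completes. Q0=[P2] Q1=[P1,P5] Q2=[]
t=34-36: P2@Q0 runs 2, rem=2, I/O yield, promote→Q0. Q0=[P2] Q1=[P1,P5] Q2=[]
t=36-38: P2@Q0 runs 2, rem=0, completes. Q0=[] Q1=[P1,P5] Q2=[]
t=38-44: P1@Q1 runs 6, rem=1, quantum used, demote→Q2. Q0=[] Q1=[P5] Q2=[P1]
t=44-50: P5@Q1 runs 6, rem=1, quantum used, demote→Q2. Q0=[] Q1=[] Q2=[P1,P5]
t=50-51: P1@Q2 runs 1, rem=0, completes. Q0=[] Q1=[] Q2=[P5]
t=51-52: P5@Q2 runs 1, rem=0, completes. Q0=[] Q1=[] Q2=[]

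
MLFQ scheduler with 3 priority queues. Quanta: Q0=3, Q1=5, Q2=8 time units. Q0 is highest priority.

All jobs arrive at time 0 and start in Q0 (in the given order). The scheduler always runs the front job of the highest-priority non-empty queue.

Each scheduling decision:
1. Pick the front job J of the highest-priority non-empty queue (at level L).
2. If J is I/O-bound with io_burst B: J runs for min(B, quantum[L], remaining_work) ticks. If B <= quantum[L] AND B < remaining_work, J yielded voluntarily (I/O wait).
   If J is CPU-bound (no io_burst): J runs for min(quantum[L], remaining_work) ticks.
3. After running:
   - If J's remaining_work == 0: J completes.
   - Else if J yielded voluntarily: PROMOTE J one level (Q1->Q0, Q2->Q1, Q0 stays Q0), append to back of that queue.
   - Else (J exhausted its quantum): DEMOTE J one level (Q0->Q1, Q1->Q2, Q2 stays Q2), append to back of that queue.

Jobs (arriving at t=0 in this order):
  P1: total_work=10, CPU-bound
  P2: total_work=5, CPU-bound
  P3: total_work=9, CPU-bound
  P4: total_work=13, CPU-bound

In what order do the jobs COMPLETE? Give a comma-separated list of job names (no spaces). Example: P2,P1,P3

Answer: P2,P1,P3,P4

Derivation:
t=0-3: P1@Q0 runs 3, rem=7, quantum used, demote→Q1. Q0=[P2,P3,P4] Q1=[P1] Q2=[]
t=3-6: P2@Q0 runs 3, rem=2, quantum used, demote→Q1. Q0=[P3,P4] Q1=[P1,P2] Q2=[]
t=6-9: P3@Q0 runs 3, rem=6, quantum used, demote→Q1. Q0=[P4] Q1=[P1,P2,P3] Q2=[]
t=9-12: P4@Q0 runs 3, rem=10, quantum used, demote→Q1. Q0=[] Q1=[P1,P2,P3,P4] Q2=[]
t=12-17: P1@Q1 runs 5, rem=2, quantum used, demote→Q2. Q0=[] Q1=[P2,P3,P4] Q2=[P1]
t=17-19: P2@Q1 runs 2, rem=0, completes. Q0=[] Q1=[P3,P4] Q2=[P1]
t=19-24: P3@Q1 runs 5, rem=1, quantum used, demote→Q2. Q0=[] Q1=[P4] Q2=[P1,P3]
t=24-29: P4@Q1 runs 5, rem=5, quantum used, demote→Q2. Q0=[] Q1=[] Q2=[P1,P3,P4]
t=29-31: P1@Q2 runs 2, rem=0, completes. Q0=[] Q1=[] Q2=[P3,P4]
t=31-32: P3@Q2 runs 1, rem=0, completes. Q0=[] Q1=[] Q2=[P4]
t=32-37: P4@Q2 runs 5, rem=0, completes. Q0=[] Q1=[] Q2=[]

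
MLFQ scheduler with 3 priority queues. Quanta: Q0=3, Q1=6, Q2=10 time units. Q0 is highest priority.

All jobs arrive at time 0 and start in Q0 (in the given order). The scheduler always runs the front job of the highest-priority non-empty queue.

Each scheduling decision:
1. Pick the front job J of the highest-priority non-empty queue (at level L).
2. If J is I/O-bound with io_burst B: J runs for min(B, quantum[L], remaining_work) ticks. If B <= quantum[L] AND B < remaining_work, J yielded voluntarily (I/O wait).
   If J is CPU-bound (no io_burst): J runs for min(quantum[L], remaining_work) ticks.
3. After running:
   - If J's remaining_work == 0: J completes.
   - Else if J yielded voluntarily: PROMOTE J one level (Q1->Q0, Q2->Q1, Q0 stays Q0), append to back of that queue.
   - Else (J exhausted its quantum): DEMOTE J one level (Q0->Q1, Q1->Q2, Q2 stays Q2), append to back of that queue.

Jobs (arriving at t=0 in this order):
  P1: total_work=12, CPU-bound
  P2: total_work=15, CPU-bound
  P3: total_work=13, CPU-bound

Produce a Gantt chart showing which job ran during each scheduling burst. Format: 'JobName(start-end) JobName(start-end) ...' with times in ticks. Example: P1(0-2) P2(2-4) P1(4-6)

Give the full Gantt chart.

Answer: P1(0-3) P2(3-6) P3(6-9) P1(9-15) P2(15-21) P3(21-27) P1(27-30) P2(30-36) P3(36-40)

Derivation:
t=0-3: P1@Q0 runs 3, rem=9, quantum used, demote→Q1. Q0=[P2,P3] Q1=[P1] Q2=[]
t=3-6: P2@Q0 runs 3, rem=12, quantum used, demote→Q1. Q0=[P3] Q1=[P1,P2] Q2=[]
t=6-9: P3@Q0 runs 3, rem=10, quantum used, demote→Q1. Q0=[] Q1=[P1,P2,P3] Q2=[]
t=9-15: P1@Q1 runs 6, rem=3, quantum used, demote→Q2. Q0=[] Q1=[P2,P3] Q2=[P1]
t=15-21: P2@Q1 runs 6, rem=6, quantum used, demote→Q2. Q0=[] Q1=[P3] Q2=[P1,P2]
t=21-27: P3@Q1 runs 6, rem=4, quantum used, demote→Q2. Q0=[] Q1=[] Q2=[P1,P2,P3]
t=27-30: P1@Q2 runs 3, rem=0, completes. Q0=[] Q1=[] Q2=[P2,P3]
t=30-36: P2@Q2 runs 6, rem=0, completes. Q0=[] Q1=[] Q2=[P3]
t=36-40: P3@Q2 runs 4, rem=0, completes. Q0=[] Q1=[] Q2=[]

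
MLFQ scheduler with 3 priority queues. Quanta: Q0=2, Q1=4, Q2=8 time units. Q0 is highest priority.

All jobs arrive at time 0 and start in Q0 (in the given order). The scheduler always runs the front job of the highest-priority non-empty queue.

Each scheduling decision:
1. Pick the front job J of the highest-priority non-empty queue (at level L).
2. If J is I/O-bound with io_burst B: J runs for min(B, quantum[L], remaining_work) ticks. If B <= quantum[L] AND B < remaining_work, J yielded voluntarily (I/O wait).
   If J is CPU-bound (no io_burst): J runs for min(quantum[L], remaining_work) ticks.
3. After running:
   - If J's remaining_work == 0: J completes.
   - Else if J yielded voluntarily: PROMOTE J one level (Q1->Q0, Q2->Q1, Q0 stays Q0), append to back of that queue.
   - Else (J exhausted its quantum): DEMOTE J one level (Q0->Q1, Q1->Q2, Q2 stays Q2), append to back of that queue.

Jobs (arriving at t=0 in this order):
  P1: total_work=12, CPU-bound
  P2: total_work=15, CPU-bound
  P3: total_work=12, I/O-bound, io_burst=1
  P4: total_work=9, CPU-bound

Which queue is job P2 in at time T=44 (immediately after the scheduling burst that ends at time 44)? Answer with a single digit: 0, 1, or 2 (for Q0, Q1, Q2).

t=0-2: P1@Q0 runs 2, rem=10, quantum used, demote→Q1. Q0=[P2,P3,P4] Q1=[P1] Q2=[]
t=2-4: P2@Q0 runs 2, rem=13, quantum used, demote→Q1. Q0=[P3,P4] Q1=[P1,P2] Q2=[]
t=4-5: P3@Q0 runs 1, rem=11, I/O yield, promote→Q0. Q0=[P4,P3] Q1=[P1,P2] Q2=[]
t=5-7: P4@Q0 runs 2, rem=7, quantum used, demote→Q1. Q0=[P3] Q1=[P1,P2,P4] Q2=[]
t=7-8: P3@Q0 runs 1, rem=10, I/O yield, promote→Q0. Q0=[P3] Q1=[P1,P2,P4] Q2=[]
t=8-9: P3@Q0 runs 1, rem=9, I/O yield, promote→Q0. Q0=[P3] Q1=[P1,P2,P4] Q2=[]
t=9-10: P3@Q0 runs 1, rem=8, I/O yield, promote→Q0. Q0=[P3] Q1=[P1,P2,P4] Q2=[]
t=10-11: P3@Q0 runs 1, rem=7, I/O yield, promote→Q0. Q0=[P3] Q1=[P1,P2,P4] Q2=[]
t=11-12: P3@Q0 runs 1, rem=6, I/O yield, promote→Q0. Q0=[P3] Q1=[P1,P2,P4] Q2=[]
t=12-13: P3@Q0 runs 1, rem=5, I/O yield, promote→Q0. Q0=[P3] Q1=[P1,P2,P4] Q2=[]
t=13-14: P3@Q0 runs 1, rem=4, I/O yield, promote→Q0. Q0=[P3] Q1=[P1,P2,P4] Q2=[]
t=14-15: P3@Q0 runs 1, rem=3, I/O yield, promote→Q0. Q0=[P3] Q1=[P1,P2,P4] Q2=[]
t=15-16: P3@Q0 runs 1, rem=2, I/O yield, promote→Q0. Q0=[P3] Q1=[P1,P2,P4] Q2=[]
t=16-17: P3@Q0 runs 1, rem=1, I/O yield, promote→Q0. Q0=[P3] Q1=[P1,P2,P4] Q2=[]
t=17-18: P3@Q0 runs 1, rem=0, completes. Q0=[] Q1=[P1,P2,P4] Q2=[]
t=18-22: P1@Q1 runs 4, rem=6, quantum used, demote→Q2. Q0=[] Q1=[P2,P4] Q2=[P1]
t=22-26: P2@Q1 runs 4, rem=9, quantum used, demote→Q2. Q0=[] Q1=[P4] Q2=[P1,P2]
t=26-30: P4@Q1 runs 4, rem=3, quantum used, demote→Q2. Q0=[] Q1=[] Q2=[P1,P2,P4]
t=30-36: P1@Q2 runs 6, rem=0, completes. Q0=[] Q1=[] Q2=[P2,P4]
t=36-44: P2@Q2 runs 8, rem=1, quantum used, demote→Q2. Q0=[] Q1=[] Q2=[P4,P2]
t=44-47: P4@Q2 runs 3, rem=0, completes. Q0=[] Q1=[] Q2=[P2]
t=47-48: P2@Q2 runs 1, rem=0, completes. Q0=[] Q1=[] Q2=[]

Answer: 2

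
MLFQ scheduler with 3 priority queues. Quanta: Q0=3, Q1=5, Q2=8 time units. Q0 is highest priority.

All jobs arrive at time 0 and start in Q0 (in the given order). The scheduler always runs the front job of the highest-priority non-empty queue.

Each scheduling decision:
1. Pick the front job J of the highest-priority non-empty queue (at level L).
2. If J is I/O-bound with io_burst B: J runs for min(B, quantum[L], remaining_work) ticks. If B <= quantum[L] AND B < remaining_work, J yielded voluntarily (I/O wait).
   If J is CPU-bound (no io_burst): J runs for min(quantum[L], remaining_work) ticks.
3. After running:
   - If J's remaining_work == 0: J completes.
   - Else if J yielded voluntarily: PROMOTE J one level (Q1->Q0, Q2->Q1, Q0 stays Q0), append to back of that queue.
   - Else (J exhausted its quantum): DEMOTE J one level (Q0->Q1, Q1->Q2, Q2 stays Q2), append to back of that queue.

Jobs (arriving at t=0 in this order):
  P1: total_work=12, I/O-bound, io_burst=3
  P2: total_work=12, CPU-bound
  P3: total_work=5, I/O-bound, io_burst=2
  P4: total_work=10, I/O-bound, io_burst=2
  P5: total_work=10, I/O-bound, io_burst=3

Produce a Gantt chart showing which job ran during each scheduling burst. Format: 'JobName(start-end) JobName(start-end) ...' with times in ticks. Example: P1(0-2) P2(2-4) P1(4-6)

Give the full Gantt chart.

Answer: P1(0-3) P2(3-6) P3(6-8) P4(8-10) P5(10-13) P1(13-16) P3(16-18) P4(18-20) P5(20-23) P1(23-26) P3(26-27) P4(27-29) P5(29-32) P1(32-35) P4(35-37) P5(37-38) P4(38-40) P2(40-45) P2(45-49)

Derivation:
t=0-3: P1@Q0 runs 3, rem=9, I/O yield, promote→Q0. Q0=[P2,P3,P4,P5,P1] Q1=[] Q2=[]
t=3-6: P2@Q0 runs 3, rem=9, quantum used, demote→Q1. Q0=[P3,P4,P5,P1] Q1=[P2] Q2=[]
t=6-8: P3@Q0 runs 2, rem=3, I/O yield, promote→Q0. Q0=[P4,P5,P1,P3] Q1=[P2] Q2=[]
t=8-10: P4@Q0 runs 2, rem=8, I/O yield, promote→Q0. Q0=[P5,P1,P3,P4] Q1=[P2] Q2=[]
t=10-13: P5@Q0 runs 3, rem=7, I/O yield, promote→Q0. Q0=[P1,P3,P4,P5] Q1=[P2] Q2=[]
t=13-16: P1@Q0 runs 3, rem=6, I/O yield, promote→Q0. Q0=[P3,P4,P5,P1] Q1=[P2] Q2=[]
t=16-18: P3@Q0 runs 2, rem=1, I/O yield, promote→Q0. Q0=[P4,P5,P1,P3] Q1=[P2] Q2=[]
t=18-20: P4@Q0 runs 2, rem=6, I/O yield, promote→Q0. Q0=[P5,P1,P3,P4] Q1=[P2] Q2=[]
t=20-23: P5@Q0 runs 3, rem=4, I/O yield, promote→Q0. Q0=[P1,P3,P4,P5] Q1=[P2] Q2=[]
t=23-26: P1@Q0 runs 3, rem=3, I/O yield, promote→Q0. Q0=[P3,P4,P5,P1] Q1=[P2] Q2=[]
t=26-27: P3@Q0 runs 1, rem=0, completes. Q0=[P4,P5,P1] Q1=[P2] Q2=[]
t=27-29: P4@Q0 runs 2, rem=4, I/O yield, promote→Q0. Q0=[P5,P1,P4] Q1=[P2] Q2=[]
t=29-32: P5@Q0 runs 3, rem=1, I/O yield, promote→Q0. Q0=[P1,P4,P5] Q1=[P2] Q2=[]
t=32-35: P1@Q0 runs 3, rem=0, completes. Q0=[P4,P5] Q1=[P2] Q2=[]
t=35-37: P4@Q0 runs 2, rem=2, I/O yield, promote→Q0. Q0=[P5,P4] Q1=[P2] Q2=[]
t=37-38: P5@Q0 runs 1, rem=0, completes. Q0=[P4] Q1=[P2] Q2=[]
t=38-40: P4@Q0 runs 2, rem=0, completes. Q0=[] Q1=[P2] Q2=[]
t=40-45: P2@Q1 runs 5, rem=4, quantum used, demote→Q2. Q0=[] Q1=[] Q2=[P2]
t=45-49: P2@Q2 runs 4, rem=0, completes. Q0=[] Q1=[] Q2=[]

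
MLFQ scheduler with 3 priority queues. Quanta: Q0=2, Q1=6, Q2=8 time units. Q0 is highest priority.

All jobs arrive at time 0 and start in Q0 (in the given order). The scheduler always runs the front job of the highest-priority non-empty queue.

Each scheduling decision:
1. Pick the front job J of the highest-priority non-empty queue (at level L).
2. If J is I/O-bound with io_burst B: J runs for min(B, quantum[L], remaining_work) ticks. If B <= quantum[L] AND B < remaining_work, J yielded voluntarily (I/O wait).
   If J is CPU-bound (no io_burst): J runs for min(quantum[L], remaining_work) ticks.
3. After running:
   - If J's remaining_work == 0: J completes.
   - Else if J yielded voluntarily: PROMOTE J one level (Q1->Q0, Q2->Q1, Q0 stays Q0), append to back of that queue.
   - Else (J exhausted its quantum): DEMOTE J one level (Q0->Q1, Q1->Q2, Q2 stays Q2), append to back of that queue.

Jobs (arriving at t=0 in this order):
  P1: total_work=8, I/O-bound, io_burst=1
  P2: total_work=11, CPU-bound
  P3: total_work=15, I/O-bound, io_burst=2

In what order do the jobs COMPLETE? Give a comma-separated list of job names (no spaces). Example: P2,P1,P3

Answer: P1,P3,P2

Derivation:
t=0-1: P1@Q0 runs 1, rem=7, I/O yield, promote→Q0. Q0=[P2,P3,P1] Q1=[] Q2=[]
t=1-3: P2@Q0 runs 2, rem=9, quantum used, demote→Q1. Q0=[P3,P1] Q1=[P2] Q2=[]
t=3-5: P3@Q0 runs 2, rem=13, I/O yield, promote→Q0. Q0=[P1,P3] Q1=[P2] Q2=[]
t=5-6: P1@Q0 runs 1, rem=6, I/O yield, promote→Q0. Q0=[P3,P1] Q1=[P2] Q2=[]
t=6-8: P3@Q0 runs 2, rem=11, I/O yield, promote→Q0. Q0=[P1,P3] Q1=[P2] Q2=[]
t=8-9: P1@Q0 runs 1, rem=5, I/O yield, promote→Q0. Q0=[P3,P1] Q1=[P2] Q2=[]
t=9-11: P3@Q0 runs 2, rem=9, I/O yield, promote→Q0. Q0=[P1,P3] Q1=[P2] Q2=[]
t=11-12: P1@Q0 runs 1, rem=4, I/O yield, promote→Q0. Q0=[P3,P1] Q1=[P2] Q2=[]
t=12-14: P3@Q0 runs 2, rem=7, I/O yield, promote→Q0. Q0=[P1,P3] Q1=[P2] Q2=[]
t=14-15: P1@Q0 runs 1, rem=3, I/O yield, promote→Q0. Q0=[P3,P1] Q1=[P2] Q2=[]
t=15-17: P3@Q0 runs 2, rem=5, I/O yield, promote→Q0. Q0=[P1,P3] Q1=[P2] Q2=[]
t=17-18: P1@Q0 runs 1, rem=2, I/O yield, promote→Q0. Q0=[P3,P1] Q1=[P2] Q2=[]
t=18-20: P3@Q0 runs 2, rem=3, I/O yield, promote→Q0. Q0=[P1,P3] Q1=[P2] Q2=[]
t=20-21: P1@Q0 runs 1, rem=1, I/O yield, promote→Q0. Q0=[P3,P1] Q1=[P2] Q2=[]
t=21-23: P3@Q0 runs 2, rem=1, I/O yield, promote→Q0. Q0=[P1,P3] Q1=[P2] Q2=[]
t=23-24: P1@Q0 runs 1, rem=0, completes. Q0=[P3] Q1=[P2] Q2=[]
t=24-25: P3@Q0 runs 1, rem=0, completes. Q0=[] Q1=[P2] Q2=[]
t=25-31: P2@Q1 runs 6, rem=3, quantum used, demote→Q2. Q0=[] Q1=[] Q2=[P2]
t=31-34: P2@Q2 runs 3, rem=0, completes. Q0=[] Q1=[] Q2=[]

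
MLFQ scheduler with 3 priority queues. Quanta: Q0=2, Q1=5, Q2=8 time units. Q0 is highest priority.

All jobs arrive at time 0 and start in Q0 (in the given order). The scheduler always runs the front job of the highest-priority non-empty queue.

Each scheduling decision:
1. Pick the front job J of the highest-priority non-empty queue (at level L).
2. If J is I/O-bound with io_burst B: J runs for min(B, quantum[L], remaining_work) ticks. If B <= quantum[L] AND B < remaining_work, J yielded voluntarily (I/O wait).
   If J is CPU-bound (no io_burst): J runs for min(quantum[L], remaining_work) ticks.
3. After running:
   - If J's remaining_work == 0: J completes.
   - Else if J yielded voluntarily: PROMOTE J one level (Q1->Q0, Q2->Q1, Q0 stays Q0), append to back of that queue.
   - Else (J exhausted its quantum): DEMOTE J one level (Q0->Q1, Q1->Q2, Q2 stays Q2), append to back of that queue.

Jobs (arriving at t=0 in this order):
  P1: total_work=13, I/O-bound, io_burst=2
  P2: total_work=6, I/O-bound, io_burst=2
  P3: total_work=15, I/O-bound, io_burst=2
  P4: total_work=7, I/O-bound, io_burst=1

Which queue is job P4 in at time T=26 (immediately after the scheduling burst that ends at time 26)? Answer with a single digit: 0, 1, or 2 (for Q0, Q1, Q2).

Answer: 0

Derivation:
t=0-2: P1@Q0 runs 2, rem=11, I/O yield, promote→Q0. Q0=[P2,P3,P4,P1] Q1=[] Q2=[]
t=2-4: P2@Q0 runs 2, rem=4, I/O yield, promote→Q0. Q0=[P3,P4,P1,P2] Q1=[] Q2=[]
t=4-6: P3@Q0 runs 2, rem=13, I/O yield, promote→Q0. Q0=[P4,P1,P2,P3] Q1=[] Q2=[]
t=6-7: P4@Q0 runs 1, rem=6, I/O yield, promote→Q0. Q0=[P1,P2,P3,P4] Q1=[] Q2=[]
t=7-9: P1@Q0 runs 2, rem=9, I/O yield, promote→Q0. Q0=[P2,P3,P4,P1] Q1=[] Q2=[]
t=9-11: P2@Q0 runs 2, rem=2, I/O yield, promote→Q0. Q0=[P3,P4,P1,P2] Q1=[] Q2=[]
t=11-13: P3@Q0 runs 2, rem=11, I/O yield, promote→Q0. Q0=[P4,P1,P2,P3] Q1=[] Q2=[]
t=13-14: P4@Q0 runs 1, rem=5, I/O yield, promote→Q0. Q0=[P1,P2,P3,P4] Q1=[] Q2=[]
t=14-16: P1@Q0 runs 2, rem=7, I/O yield, promote→Q0. Q0=[P2,P3,P4,P1] Q1=[] Q2=[]
t=16-18: P2@Q0 runs 2, rem=0, completes. Q0=[P3,P4,P1] Q1=[] Q2=[]
t=18-20: P3@Q0 runs 2, rem=9, I/O yield, promote→Q0. Q0=[P4,P1,P3] Q1=[] Q2=[]
t=20-21: P4@Q0 runs 1, rem=4, I/O yield, promote→Q0. Q0=[P1,P3,P4] Q1=[] Q2=[]
t=21-23: P1@Q0 runs 2, rem=5, I/O yield, promote→Q0. Q0=[P3,P4,P1] Q1=[] Q2=[]
t=23-25: P3@Q0 runs 2, rem=7, I/O yield, promote→Q0. Q0=[P4,P1,P3] Q1=[] Q2=[]
t=25-26: P4@Q0 runs 1, rem=3, I/O yield, promote→Q0. Q0=[P1,P3,P4] Q1=[] Q2=[]
t=26-28: P1@Q0 runs 2, rem=3, I/O yield, promote→Q0. Q0=[P3,P4,P1] Q1=[] Q2=[]
t=28-30: P3@Q0 runs 2, rem=5, I/O yield, promote→Q0. Q0=[P4,P1,P3] Q1=[] Q2=[]
t=30-31: P4@Q0 runs 1, rem=2, I/O yield, promote→Q0. Q0=[P1,P3,P4] Q1=[] Q2=[]
t=31-33: P1@Q0 runs 2, rem=1, I/O yield, promote→Q0. Q0=[P3,P4,P1] Q1=[] Q2=[]
t=33-35: P3@Q0 runs 2, rem=3, I/O yield, promote→Q0. Q0=[P4,P1,P3] Q1=[] Q2=[]
t=35-36: P4@Q0 runs 1, rem=1, I/O yield, promote→Q0. Q0=[P1,P3,P4] Q1=[] Q2=[]
t=36-37: P1@Q0 runs 1, rem=0, completes. Q0=[P3,P4] Q1=[] Q2=[]
t=37-39: P3@Q0 runs 2, rem=1, I/O yield, promote→Q0. Q0=[P4,P3] Q1=[] Q2=[]
t=39-40: P4@Q0 runs 1, rem=0, completes. Q0=[P3] Q1=[] Q2=[]
t=40-41: P3@Q0 runs 1, rem=0, completes. Q0=[] Q1=[] Q2=[]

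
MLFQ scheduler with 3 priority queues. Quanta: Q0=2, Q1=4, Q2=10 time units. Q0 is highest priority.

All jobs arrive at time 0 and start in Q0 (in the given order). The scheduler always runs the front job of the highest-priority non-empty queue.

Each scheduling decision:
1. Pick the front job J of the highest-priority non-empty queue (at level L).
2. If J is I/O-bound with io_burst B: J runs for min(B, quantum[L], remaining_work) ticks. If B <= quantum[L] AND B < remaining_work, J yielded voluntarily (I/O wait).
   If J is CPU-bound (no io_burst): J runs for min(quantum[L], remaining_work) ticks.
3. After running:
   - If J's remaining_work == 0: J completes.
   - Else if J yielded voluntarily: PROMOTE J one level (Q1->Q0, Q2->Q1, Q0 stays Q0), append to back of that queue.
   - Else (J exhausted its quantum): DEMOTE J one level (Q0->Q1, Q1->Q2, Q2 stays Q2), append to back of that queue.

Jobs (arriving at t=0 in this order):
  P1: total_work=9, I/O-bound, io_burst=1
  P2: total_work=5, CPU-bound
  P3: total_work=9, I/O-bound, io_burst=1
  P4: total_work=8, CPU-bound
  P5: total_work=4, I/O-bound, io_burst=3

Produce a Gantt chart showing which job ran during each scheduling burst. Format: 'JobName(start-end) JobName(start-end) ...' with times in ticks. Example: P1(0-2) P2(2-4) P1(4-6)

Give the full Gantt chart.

t=0-1: P1@Q0 runs 1, rem=8, I/O yield, promote→Q0. Q0=[P2,P3,P4,P5,P1] Q1=[] Q2=[]
t=1-3: P2@Q0 runs 2, rem=3, quantum used, demote→Q1. Q0=[P3,P4,P5,P1] Q1=[P2] Q2=[]
t=3-4: P3@Q0 runs 1, rem=8, I/O yield, promote→Q0. Q0=[P4,P5,P1,P3] Q1=[P2] Q2=[]
t=4-6: P4@Q0 runs 2, rem=6, quantum used, demote→Q1. Q0=[P5,P1,P3] Q1=[P2,P4] Q2=[]
t=6-8: P5@Q0 runs 2, rem=2, quantum used, demote→Q1. Q0=[P1,P3] Q1=[P2,P4,P5] Q2=[]
t=8-9: P1@Q0 runs 1, rem=7, I/O yield, promote→Q0. Q0=[P3,P1] Q1=[P2,P4,P5] Q2=[]
t=9-10: P3@Q0 runs 1, rem=7, I/O yield, promote→Q0. Q0=[P1,P3] Q1=[P2,P4,P5] Q2=[]
t=10-11: P1@Q0 runs 1, rem=6, I/O yield, promote→Q0. Q0=[P3,P1] Q1=[P2,P4,P5] Q2=[]
t=11-12: P3@Q0 runs 1, rem=6, I/O yield, promote→Q0. Q0=[P1,P3] Q1=[P2,P4,P5] Q2=[]
t=12-13: P1@Q0 runs 1, rem=5, I/O yield, promote→Q0. Q0=[P3,P1] Q1=[P2,P4,P5] Q2=[]
t=13-14: P3@Q0 runs 1, rem=5, I/O yield, promote→Q0. Q0=[P1,P3] Q1=[P2,P4,P5] Q2=[]
t=14-15: P1@Q0 runs 1, rem=4, I/O yield, promote→Q0. Q0=[P3,P1] Q1=[P2,P4,P5] Q2=[]
t=15-16: P3@Q0 runs 1, rem=4, I/O yield, promote→Q0. Q0=[P1,P3] Q1=[P2,P4,P5] Q2=[]
t=16-17: P1@Q0 runs 1, rem=3, I/O yield, promote→Q0. Q0=[P3,P1] Q1=[P2,P4,P5] Q2=[]
t=17-18: P3@Q0 runs 1, rem=3, I/O yield, promote→Q0. Q0=[P1,P3] Q1=[P2,P4,P5] Q2=[]
t=18-19: P1@Q0 runs 1, rem=2, I/O yield, promote→Q0. Q0=[P3,P1] Q1=[P2,P4,P5] Q2=[]
t=19-20: P3@Q0 runs 1, rem=2, I/O yield, promote→Q0. Q0=[P1,P3] Q1=[P2,P4,P5] Q2=[]
t=20-21: P1@Q0 runs 1, rem=1, I/O yield, promote→Q0. Q0=[P3,P1] Q1=[P2,P4,P5] Q2=[]
t=21-22: P3@Q0 runs 1, rem=1, I/O yield, promote→Q0. Q0=[P1,P3] Q1=[P2,P4,P5] Q2=[]
t=22-23: P1@Q0 runs 1, rem=0, completes. Q0=[P3] Q1=[P2,P4,P5] Q2=[]
t=23-24: P3@Q0 runs 1, rem=0, completes. Q0=[] Q1=[P2,P4,P5] Q2=[]
t=24-27: P2@Q1 runs 3, rem=0, completes. Q0=[] Q1=[P4,P5] Q2=[]
t=27-31: P4@Q1 runs 4, rem=2, quantum used, demote→Q2. Q0=[] Q1=[P5] Q2=[P4]
t=31-33: P5@Q1 runs 2, rem=0, completes. Q0=[] Q1=[] Q2=[P4]
t=33-35: P4@Q2 runs 2, rem=0, completes. Q0=[] Q1=[] Q2=[]

Answer: P1(0-1) P2(1-3) P3(3-4) P4(4-6) P5(6-8) P1(8-9) P3(9-10) P1(10-11) P3(11-12) P1(12-13) P3(13-14) P1(14-15) P3(15-16) P1(16-17) P3(17-18) P1(18-19) P3(19-20) P1(20-21) P3(21-22) P1(22-23) P3(23-24) P2(24-27) P4(27-31) P5(31-33) P4(33-35)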